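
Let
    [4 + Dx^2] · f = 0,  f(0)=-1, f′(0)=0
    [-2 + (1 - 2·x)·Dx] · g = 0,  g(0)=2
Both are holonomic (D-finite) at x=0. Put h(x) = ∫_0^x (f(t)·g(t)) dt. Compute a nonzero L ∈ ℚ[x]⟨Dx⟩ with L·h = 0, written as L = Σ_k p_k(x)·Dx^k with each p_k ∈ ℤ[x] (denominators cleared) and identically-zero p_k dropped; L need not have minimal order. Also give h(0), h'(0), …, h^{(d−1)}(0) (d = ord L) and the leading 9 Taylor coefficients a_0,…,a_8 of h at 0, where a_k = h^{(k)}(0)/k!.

L = (-4 + 8·x)·Dx + 4·Dx^2 + (-1 + 2·x)·Dx^3  (order 3).
h: a_k = 0, -2, -2, -4/3, -2, -52/15, -52/9, -3112/315, -778/45, …
ICs: h(0) = 0, h′(0) = -2, h′′(0) = -4.

f: a_k = -1, 0, 2, 0, -2/3, 0, 4/45, 0, -2/315, …
g: a_k = 2, 4, 8, 16, 32, 64, 128, 256, 512, …
f·g: L₀ = L_f ⊗_s L_g, ord ≤ 2·1.
h=∫h₀ ⇒ L = L₀·Dx.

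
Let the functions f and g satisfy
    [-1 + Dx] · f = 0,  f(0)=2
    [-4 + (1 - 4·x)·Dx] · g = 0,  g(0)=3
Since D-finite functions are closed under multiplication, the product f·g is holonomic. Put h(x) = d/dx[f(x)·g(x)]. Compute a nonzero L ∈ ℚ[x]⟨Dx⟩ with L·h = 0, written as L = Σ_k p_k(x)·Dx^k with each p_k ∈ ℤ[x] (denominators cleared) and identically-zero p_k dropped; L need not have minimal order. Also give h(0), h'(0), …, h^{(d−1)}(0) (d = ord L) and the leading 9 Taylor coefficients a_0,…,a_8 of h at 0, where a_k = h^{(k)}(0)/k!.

L = (41 - 40·x + 16·x^2) + (-5 + 24·x - 16·x^2)·Dx  (order 1).
h: a_k = 30, 246, 1479, 7889, 157781/4, 757349/4, 106028861/120, 3392923553/840, 122145247909/6720, …
ICs: h(0) = 30.

f: a_k = 2, 2, 1, 1/3, 1/12, 1/60, 1/360, 1/2520, 1/20160, …
g: a_k = 3, 12, 48, 192, 768, 3072, 12288, 49152, 196608, …
h₀=f·g: eliminate ⇒ L₀, order ≤ 1·1.
Differentiate: ansatz ord ≤ ord L₀ ⇒ L.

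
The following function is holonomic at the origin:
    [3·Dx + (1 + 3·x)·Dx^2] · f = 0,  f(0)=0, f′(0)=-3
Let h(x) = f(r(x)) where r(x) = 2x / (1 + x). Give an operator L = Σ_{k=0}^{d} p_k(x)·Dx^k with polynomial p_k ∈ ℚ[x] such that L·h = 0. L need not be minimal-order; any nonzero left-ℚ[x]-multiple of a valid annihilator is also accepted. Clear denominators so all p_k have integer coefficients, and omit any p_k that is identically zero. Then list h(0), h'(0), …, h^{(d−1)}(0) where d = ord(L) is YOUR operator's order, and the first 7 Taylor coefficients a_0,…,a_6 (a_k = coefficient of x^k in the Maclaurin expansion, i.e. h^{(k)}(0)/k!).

f: a_k = 0, -3, 9/2, -9, 81/4, -243/5, 243/2, …
Change of var in L_f (x↦r) gives L₀.
L = (8 + 14·x)·Dx + (1 + 8·x + 7·x^2)·Dx^2  (order 2).
h: a_k = 0, -6, 24, -114, 600, -16806/5, 19608, …
ICs: h(0) = 0, h′(0) = -6.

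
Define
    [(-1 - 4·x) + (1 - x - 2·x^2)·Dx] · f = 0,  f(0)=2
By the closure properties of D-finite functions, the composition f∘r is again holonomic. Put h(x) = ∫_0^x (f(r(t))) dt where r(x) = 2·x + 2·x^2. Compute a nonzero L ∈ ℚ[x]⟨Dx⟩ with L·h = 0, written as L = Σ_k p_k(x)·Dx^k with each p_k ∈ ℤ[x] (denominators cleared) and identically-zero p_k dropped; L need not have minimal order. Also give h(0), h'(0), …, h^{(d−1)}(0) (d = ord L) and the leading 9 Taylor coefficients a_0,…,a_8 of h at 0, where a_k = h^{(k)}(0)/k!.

f: a_k = 2, 2, 6, 10, 22, 42, 86, 170, 342, …
L₀ from L_f via x↦r, Dx↦r'^{-1}Dx.
h=∫h₀ ⇒ L = L₀·Dx.
L = (2 + 20·x + 48·x^2 + 32·x^3)·Dx + (-1 + 2·x + 10·x^2 + 16·x^3 + 8·x^4)·Dx^2  (order 2).
h: a_k = 0, 2, 2, 28/3, 32, 616/5, 1496/3, 14416/7, 8704, …
ICs: h(0) = 0, h′(0) = 2.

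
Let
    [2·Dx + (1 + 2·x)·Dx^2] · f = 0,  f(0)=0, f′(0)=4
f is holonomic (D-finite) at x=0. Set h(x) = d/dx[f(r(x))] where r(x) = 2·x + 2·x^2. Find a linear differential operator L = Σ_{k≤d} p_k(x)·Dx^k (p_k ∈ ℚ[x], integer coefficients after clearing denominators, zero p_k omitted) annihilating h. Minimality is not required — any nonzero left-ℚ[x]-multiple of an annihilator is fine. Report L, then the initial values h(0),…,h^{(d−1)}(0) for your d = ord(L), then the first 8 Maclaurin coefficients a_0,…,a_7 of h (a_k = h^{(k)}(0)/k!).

f: a_k = 0, 4, -4, 16/3, -8, 64/5, -64/3, 256/7, …
f∘r: x↦r, Dx↦Dx/r' in L_f ⇒ L₀.
Differentiate: ansatz ord ≤ ord L₀ ⇒ L.
L = 2 + (1 + 2·x)·Dx  (order 1).
h: a_k = 8, -16, 32, -64, 128, -256, 512, -1024, …
ICs: h(0) = 8.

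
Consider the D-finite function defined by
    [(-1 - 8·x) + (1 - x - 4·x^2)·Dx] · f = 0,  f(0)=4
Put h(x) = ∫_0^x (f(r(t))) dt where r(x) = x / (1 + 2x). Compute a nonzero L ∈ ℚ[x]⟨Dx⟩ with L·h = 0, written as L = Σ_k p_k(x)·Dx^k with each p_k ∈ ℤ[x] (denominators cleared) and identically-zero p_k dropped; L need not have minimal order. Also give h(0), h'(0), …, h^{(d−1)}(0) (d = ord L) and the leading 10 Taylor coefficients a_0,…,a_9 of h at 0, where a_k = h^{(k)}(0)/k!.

f: a_k = 4, 4, 20, 36, 116, 260, 724, 1764, 4660, 11716, …
f∘r: x↦r, Dx↦Dx/r' in L_f ⇒ L₀.
h=∫h₀ ⇒ L = L₀·Dx.
L = (1 + 10·x)·Dx + (-1 - 5·x - 4·x^2 + 4·x^3)·Dx^2  (order 2).
h: a_k = 0, 4, 2, 4, -7, 108/5, -190/3, 1356/7, -1207/2, 5732/3, …
ICs: h(0) = 0, h′(0) = 4.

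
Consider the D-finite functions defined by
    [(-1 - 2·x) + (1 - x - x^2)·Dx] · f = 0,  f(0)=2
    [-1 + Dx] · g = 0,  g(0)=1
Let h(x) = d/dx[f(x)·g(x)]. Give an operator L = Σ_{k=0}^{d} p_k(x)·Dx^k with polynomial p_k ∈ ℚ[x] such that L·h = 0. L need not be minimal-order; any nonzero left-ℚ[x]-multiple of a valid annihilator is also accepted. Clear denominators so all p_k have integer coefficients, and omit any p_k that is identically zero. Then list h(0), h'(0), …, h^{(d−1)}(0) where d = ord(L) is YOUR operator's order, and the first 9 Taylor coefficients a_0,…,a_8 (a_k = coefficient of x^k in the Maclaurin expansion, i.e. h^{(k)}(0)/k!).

L = (7 + 6·x - x^2 - 2·x^3 + x^4) + (-2 + x + 4·x^2 - x^4)·Dx  (order 1).
h: a_k = 4, 14, 34, 221/3, 893/6, 17347/60, 98221/180, 2542969/2520, 2645039/1440, …
ICs: h(0) = 4.

f: a_k = 2, 2, 4, 6, 10, 16, 26, 42, 68, …
g: a_k = 1, 1, 1/2, 1/6, 1/24, 1/120, 1/720, 1/5040, 1/40320, …
h₀=f·g: eliminate ⇒ L₀, order ≤ 1·1.
h₀' ⇒ L via d/dx closure of L₀.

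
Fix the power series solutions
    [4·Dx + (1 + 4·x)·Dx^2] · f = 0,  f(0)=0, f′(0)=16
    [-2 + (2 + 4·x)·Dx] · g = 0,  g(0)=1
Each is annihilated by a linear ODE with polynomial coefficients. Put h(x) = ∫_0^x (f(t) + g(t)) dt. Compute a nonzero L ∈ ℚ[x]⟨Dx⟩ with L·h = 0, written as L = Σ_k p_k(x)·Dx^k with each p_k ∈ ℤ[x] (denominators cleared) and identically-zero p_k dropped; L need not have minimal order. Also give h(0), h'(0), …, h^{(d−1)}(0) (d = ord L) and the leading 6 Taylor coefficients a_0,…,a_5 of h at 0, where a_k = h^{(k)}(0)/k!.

f: a_k = 0, 16, -32, 256/3, -256, 4096/5, …
g: a_k = 1, 1, -1/2, 1/2, -5/8, 7/8, …
Weyl lclm of L_f,L_g ⇒ L₀ (ord ≤ 3).
∫: right-multiply L₀ by Dx.
L = (20 + 16·x)·Dx^2 + (29 + 104·x + 80·x^2)·Dx^3 + (3 + 22·x + 48·x^2 + 32·x^3)·Dx^4  (order 4).
h: a_k = 0, 1, 17/2, -65/6, 515/24, -2053/40, …
ICs: h(0) = 0, h′(0) = 1, h′′(0) = 17, h′′′(0) = -65.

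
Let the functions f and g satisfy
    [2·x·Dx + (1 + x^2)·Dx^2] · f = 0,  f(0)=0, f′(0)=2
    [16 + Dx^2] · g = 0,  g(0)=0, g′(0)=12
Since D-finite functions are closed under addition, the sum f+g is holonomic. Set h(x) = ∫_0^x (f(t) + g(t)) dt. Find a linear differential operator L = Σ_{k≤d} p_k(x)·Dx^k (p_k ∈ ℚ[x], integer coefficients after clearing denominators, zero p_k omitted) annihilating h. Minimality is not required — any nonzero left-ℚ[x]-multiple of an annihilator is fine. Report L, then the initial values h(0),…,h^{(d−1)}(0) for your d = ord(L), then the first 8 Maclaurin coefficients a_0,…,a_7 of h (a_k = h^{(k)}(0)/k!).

f: a_k = 0, 2, 0, -2/3, 0, 2/5, 0, -2/7, …
g: a_k = 0, 12, 0, -32, 0, 128/5, 0, -1024/105, …
h₀=f+g: left-lcm gives L₀, ord ≤ 4.
∫: right-multiply L₀ by Dx.
L = (64·x + 704·x^3 + 256·x^5)·Dx^2 + (112 + 416·x^2 + 432·x^4 + 128·x^6)·Dx^3 + (4·x + 44·x^3 + 16·x^5)·Dx^4 + (7 + 26·x^2 + 27·x^4 + 8·x^6)·Dx^5  (order 5).
h: a_k = 0, 0, 7, 0, -49/6, 0, 13/3, 0, …
ICs: h(0) = 0, h′(0) = 0, h′′(0) = 14, h′′′(0) = 0, h′′′′(0) = -196.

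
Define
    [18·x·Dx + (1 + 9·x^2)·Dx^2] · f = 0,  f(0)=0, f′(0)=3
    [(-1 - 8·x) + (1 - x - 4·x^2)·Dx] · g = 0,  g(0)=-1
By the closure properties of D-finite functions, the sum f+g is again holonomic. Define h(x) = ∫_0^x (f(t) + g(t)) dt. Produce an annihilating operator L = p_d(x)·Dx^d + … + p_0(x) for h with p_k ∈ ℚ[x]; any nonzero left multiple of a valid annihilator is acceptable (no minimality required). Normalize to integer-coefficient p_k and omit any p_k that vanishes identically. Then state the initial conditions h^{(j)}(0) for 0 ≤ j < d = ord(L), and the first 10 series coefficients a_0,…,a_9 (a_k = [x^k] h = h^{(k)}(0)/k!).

L = (90 - 360·x - 6462·x^2 - 14688·x^3 - 63936·x^4 - 31104·x^6)·Dx^2 + (-36 - 294·x - 324·x^2 - 3198·x^3 - 13680·x^4 - 46080·x^5 - 3888·x^6 - 31104·x^7)·Dx^3 + (5 + 16·x + 160·x^2 - 96·x^3 + 555·x^4 - 2304·x^5 - 4896·x^6 - 1296·x^7 - 5184·x^8)·Dx^4  (order 4).
h: a_k = 0, -1, 1, -5/3, -9/2, -29/5, -41/15, -181/7, -2637/28, -1165/9, …
ICs: h(0) = 0, h′(0) = -1, h′′(0) = 2, h′′′(0) = -10.

f: a_k = 0, 3, 0, -9, 0, 243/5, 0, -2187/7, 0, 2187, …
g: a_k = -1, -1, -5, -9, -29, -65, -181, -441, -1165, -2929, …
L₀ := lclm(L_f,L_g); ord L₀ ≤ 2+1.
Integrate: L := L₀·Dx.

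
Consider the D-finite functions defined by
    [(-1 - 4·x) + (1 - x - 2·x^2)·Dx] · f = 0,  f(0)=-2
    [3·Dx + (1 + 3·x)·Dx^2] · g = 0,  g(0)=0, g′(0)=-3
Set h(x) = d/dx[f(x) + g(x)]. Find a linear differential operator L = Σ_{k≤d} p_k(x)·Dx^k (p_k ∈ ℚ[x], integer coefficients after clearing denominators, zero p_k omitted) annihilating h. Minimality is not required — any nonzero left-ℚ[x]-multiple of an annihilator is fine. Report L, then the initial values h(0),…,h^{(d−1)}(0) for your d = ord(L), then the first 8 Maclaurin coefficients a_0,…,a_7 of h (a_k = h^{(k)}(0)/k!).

L = (66 + 270·x + 576·x^2 + 336·x^3 + 288·x^4) + (4 + 96·x + 492·x^2 + 832·x^3 + 696·x^4 + 480·x^5)·Dx + (-3 - 19·x - 25·x^2 + 39·x^3 + 116·x^4 + 164·x^5 + 96·x^6)·Dx^2  (order 2).
h: a_k = -5, -3, -57, -7, -453, 213, -3377, 3825, …
ICs: h(0) = -5, h′(0) = -3.

f: a_k = -2, -2, -6, -10, -22, -42, -86, -170, …
g: a_k = 0, -3, 9/2, -9, 81/4, -243/5, 243/2, -2187/7, …
Sum ⇒ L₀ = lclm(L_f,L_g) in ℚ(x)⟨Dx⟩.
Derive L from L₀ (diff closure).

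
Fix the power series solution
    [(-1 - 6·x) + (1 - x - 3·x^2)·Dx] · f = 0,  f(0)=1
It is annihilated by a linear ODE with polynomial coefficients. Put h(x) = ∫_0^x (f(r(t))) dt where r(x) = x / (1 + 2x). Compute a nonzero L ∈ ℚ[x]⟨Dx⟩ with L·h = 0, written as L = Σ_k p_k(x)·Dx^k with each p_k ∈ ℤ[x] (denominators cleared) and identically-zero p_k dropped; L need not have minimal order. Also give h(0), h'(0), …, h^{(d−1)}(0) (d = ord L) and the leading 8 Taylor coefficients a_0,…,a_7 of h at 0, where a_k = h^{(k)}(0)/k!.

f: a_k = 1, 1, 4, 7, 19, 40, 97, 217, …
f∘r: x↦r, Dx↦Dx/r' in L_f ⇒ L₀.
Integrate: L := L₀·Dx.
L = (1 + 8·x)·Dx + (-1 - 5·x - 5·x^2 + 2·x^3)·Dx^2  (order 2).
h: a_k = 0, 1, 1/2, 2/3, -5/4, 17/5, -28/3, 185/7, …
ICs: h(0) = 0, h′(0) = 1.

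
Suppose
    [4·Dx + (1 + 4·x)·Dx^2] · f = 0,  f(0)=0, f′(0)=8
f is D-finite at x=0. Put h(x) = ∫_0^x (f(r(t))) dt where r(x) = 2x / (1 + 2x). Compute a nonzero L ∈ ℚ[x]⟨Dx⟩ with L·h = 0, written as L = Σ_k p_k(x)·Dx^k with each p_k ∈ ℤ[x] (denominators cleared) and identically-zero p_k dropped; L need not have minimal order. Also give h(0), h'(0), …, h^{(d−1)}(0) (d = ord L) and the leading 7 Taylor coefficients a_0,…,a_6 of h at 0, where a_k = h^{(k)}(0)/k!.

f: a_k = 0, 8, -16, 128/3, -128, 2048/5, -4096/3, …
Change of var in L_f (x↦r) gives L₀.
h=∫h₀ ⇒ L = L₀·Dx.
L = (12 + 40·x)·Dx^2 + (1 + 12·x + 20·x^2)·Dx^3  (order 3).
h: a_k = 0, 0, 8, -32, 496/3, -4992/5, 99968/15, …
ICs: h(0) = 0, h′(0) = 0, h′′(0) = 16.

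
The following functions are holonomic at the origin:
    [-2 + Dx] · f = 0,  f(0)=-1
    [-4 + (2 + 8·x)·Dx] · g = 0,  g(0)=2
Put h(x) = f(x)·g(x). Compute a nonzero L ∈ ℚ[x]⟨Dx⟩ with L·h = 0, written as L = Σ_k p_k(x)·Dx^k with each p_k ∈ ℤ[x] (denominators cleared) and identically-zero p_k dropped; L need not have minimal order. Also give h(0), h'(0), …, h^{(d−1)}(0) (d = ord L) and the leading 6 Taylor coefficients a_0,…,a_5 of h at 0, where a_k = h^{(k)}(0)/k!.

f: a_k = -1, -2, -2, -4/3, -2/3, -4/15, …
g: a_k = 2, 4, -4, 8, -20, 56, …
h₀=f·g: eliminate ⇒ L₀, order ≤ 1·1.
L = (-4 - 8·x) + (1 + 4·x)·Dx  (order 1).
h: a_k = -2, -8, -8, -32/3, 16/3, -448/15, …
ICs: h(0) = -2.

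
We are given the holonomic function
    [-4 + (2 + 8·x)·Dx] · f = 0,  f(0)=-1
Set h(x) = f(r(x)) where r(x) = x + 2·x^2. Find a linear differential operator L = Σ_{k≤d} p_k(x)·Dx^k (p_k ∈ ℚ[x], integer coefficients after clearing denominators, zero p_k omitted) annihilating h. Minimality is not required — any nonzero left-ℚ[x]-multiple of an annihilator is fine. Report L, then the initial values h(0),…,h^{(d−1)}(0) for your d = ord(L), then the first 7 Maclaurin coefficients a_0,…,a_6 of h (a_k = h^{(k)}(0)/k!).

L = (-2 - 8·x) + (1 + 4·x + 8·x^2)·Dx  (order 1).
h: a_k = -1, -2, -2, 4, -6, 4, 12, …
ICs: h(0) = -1.

f: a_k = -1, -2, 2, -4, 10, -28, 84, …
L₀ from L_f via x↦r, Dx↦r'^{-1}Dx.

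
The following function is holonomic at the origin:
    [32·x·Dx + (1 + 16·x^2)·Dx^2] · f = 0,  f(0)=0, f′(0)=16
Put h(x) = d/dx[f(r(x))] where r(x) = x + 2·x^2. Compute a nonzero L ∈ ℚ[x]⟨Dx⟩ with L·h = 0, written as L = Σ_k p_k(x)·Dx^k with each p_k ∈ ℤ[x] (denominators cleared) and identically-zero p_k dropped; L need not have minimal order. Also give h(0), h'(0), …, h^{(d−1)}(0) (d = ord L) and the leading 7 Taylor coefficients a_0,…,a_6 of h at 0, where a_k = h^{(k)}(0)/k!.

f: a_k = 0, 16, 0, -256/3, 0, 4096/5, 0, …
Change of var in L_f (x↦r) gives L₀.
h₀' ⇒ L via d/dx closure of L₀.
L = (-4 + 32·x + 256·x^2 + 768·x^3 + 768·x^4) + (1 + 4·x + 16·x^2 + 128·x^3 + 320·x^4 + 256·x^5)·Dx  (order 1).
h: a_k = 16, 64, -256, -2048, -1024, 45056, 163840, …
ICs: h(0) = 16.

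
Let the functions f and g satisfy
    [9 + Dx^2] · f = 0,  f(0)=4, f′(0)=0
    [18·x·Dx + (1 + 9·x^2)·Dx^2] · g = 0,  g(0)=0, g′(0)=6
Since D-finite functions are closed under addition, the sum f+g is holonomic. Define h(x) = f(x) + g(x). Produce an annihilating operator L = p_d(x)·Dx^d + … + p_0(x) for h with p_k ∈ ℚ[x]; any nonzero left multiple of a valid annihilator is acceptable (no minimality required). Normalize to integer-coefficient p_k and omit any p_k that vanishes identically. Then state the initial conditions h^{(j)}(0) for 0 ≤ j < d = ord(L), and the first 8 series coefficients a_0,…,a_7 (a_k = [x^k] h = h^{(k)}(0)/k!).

f: a_k = 4, 0, -18, 0, 27/2, 0, -81/20, 0, …
g: a_k = 0, 6, 0, -18, 0, 486/5, 0, -4374/7, …
Weyl lclm of L_f,L_g ⇒ L₀ (ord ≤ 4).
L = (-1782·x + 20412·x^3 + 13122·x^5)·Dx + (-9 + 567·x^2 + 6561·x^4 + 6561·x^6)·Dx^2 + (-198·x + 2268·x^3 + 1458·x^5)·Dx^3 + (-1 + 63·x^2 + 729·x^4 + 729·x^6)·Dx^4  (order 4).
h: a_k = 4, 6, -18, -18, 27/2, 486/5, -81/20, -4374/7, …
ICs: h(0) = 4, h′(0) = 6, h′′(0) = -36, h′′′(0) = -108.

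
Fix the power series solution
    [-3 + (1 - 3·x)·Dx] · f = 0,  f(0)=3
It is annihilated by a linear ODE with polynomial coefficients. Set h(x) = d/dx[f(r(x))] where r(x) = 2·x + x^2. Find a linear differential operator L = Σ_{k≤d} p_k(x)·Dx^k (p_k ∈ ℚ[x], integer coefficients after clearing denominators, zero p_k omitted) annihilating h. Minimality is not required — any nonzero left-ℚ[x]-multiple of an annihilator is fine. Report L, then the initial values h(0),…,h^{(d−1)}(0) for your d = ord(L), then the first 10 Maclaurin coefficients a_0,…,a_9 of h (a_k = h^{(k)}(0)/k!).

f: a_k = 3, 9, 27, 81, 243, 729, 2187, 6561, 19683, 59049, …
f∘r: x↦r, Dx↦Dx/r' in L_f ⇒ L₀.
Derive L from L₀ (diff closure).
L = (13 + 18·x + 9·x^2) + (-1 + 5·x + 9·x^2 + 3·x^3)·Dx  (order 1).
h: a_k = 18, 234, 2268, 19548, 157950, 1225206, 9239832, 68259672, 496392138, 3565254690, …
ICs: h(0) = 18.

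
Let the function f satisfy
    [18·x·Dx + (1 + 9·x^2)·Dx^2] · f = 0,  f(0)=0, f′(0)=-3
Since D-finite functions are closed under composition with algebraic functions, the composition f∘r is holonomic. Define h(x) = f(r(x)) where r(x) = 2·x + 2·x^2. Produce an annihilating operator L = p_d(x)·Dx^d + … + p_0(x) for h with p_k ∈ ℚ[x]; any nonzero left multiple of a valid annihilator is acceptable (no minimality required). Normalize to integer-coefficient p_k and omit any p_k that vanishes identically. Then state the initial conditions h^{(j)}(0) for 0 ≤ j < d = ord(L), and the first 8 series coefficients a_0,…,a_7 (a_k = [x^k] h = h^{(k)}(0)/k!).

L = (-2 + 72·x + 288·x^2 + 432·x^3 + 216·x^4)·Dx + (1 + 2·x + 36·x^2 + 144·x^3 + 180·x^4 + 72·x^5)·Dx^2  (order 2).
h: a_k = 0, -6, -6, 72, 216, -6696/5, -7704, 171072/7, …
ICs: h(0) = 0, h′(0) = -6.

f: a_k = 0, -3, 0, 9, 0, -243/5, 0, 2187/7, …
h₀=f(r): pull back L_f along r ⇒ L₀.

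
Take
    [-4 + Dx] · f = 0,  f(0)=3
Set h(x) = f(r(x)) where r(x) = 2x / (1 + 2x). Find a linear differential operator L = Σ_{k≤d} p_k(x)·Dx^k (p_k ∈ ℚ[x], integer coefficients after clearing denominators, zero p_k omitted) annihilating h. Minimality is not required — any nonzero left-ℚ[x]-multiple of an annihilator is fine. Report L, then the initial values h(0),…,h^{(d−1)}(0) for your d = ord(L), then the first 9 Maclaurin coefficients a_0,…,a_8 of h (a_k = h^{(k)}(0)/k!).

L = -8 + (1 + 4·x + 4·x^2)·Dx  (order 1).
h: a_k = 3, 24, 48, -32, -64, 896/5, -2816/15, -8704/105, 80896/105, …
ICs: h(0) = 3.

f: a_k = 3, 12, 24, 32, 32, 128/5, 256/15, 1024/105, 512/105, …
h₀=f(r): pull back L_f along r ⇒ L₀.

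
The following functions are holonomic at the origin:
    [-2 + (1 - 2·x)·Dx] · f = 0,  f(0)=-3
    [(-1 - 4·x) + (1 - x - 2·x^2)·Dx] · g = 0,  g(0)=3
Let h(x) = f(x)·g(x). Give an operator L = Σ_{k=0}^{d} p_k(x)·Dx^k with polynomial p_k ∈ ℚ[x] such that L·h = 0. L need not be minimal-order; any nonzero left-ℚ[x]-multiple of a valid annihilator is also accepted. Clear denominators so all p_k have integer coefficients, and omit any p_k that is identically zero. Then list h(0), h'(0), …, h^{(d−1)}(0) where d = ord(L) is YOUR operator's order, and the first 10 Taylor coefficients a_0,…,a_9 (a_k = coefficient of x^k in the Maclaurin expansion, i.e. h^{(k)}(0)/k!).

L = (3 + 6·x) + (-1 + x + 2·x^2)·Dx  (order 1).
h: a_k = -9, -27, -81, -207, -513, -1215, -2817, -6399, -14337, -31743, …
ICs: h(0) = -9.

f: a_k = -3, -6, -12, -24, -48, -96, -192, -384, -768, -1536, …
g: a_k = 3, 3, 9, 15, 33, 63, 129, 255, 513, 1023, …
f·g: L₀ = L_f ⊗_s L_g, ord ≤ 1·1.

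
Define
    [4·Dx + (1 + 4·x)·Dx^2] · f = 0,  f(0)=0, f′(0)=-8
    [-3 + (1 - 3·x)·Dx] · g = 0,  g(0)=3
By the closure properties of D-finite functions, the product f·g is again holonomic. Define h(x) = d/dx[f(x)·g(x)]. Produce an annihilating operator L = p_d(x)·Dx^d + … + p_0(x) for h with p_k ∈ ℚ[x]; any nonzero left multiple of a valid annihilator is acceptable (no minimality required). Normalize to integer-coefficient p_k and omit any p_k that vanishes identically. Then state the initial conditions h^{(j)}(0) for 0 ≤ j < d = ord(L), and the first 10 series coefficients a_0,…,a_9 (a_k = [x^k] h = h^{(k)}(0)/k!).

L = 48 + (1 + 60·x)·Dx + (-1 - x + 12·x^2)·Dx^2  (order 2).
h: a_k = -24, -48, -600, -864, -9384, -46032/5, -652632/5, -1900608/35, -61464792/35, 3063664/7, …
ICs: h(0) = -24, h′(0) = -48.

f: a_k = 0, -8, 16, -128/3, 128, -2048/5, 4096/3, -32768/7, 16384, -524288/9, …
g: a_k = 3, 9, 27, 81, 243, 729, 2187, 6561, 19683, 59049, …
Product ⇒ symmetric product L₀, ord ≤ 2.
Differentiate: ansatz ord ≤ ord L₀ ⇒ L.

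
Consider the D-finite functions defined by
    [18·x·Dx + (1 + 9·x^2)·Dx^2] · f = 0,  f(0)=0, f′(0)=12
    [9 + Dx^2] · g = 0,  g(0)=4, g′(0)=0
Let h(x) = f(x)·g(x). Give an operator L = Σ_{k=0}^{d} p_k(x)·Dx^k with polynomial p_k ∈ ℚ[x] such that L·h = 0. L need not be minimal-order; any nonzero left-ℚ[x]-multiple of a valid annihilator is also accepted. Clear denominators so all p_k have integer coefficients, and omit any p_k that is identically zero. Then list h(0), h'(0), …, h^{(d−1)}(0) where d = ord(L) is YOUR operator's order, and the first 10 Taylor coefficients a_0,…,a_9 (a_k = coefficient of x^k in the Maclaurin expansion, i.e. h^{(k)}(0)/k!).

f: a_k = 0, 12, 0, -36, 0, 972/5, 0, -8748/7, 0, 8748, …
g: a_k = 4, 0, -18, 0, 27/2, 0, -81/20, 0, 729/1120, 0, …
Product ⇒ symmetric product L₀, ord ≤ 4.
L = (810 + 18954·x^2 + 72171·x^4 + 236196·x^6 + 531441·x^8) + (972·x + 14580·x^3 + 78732·x^5 + 236196·x^7)·Dx + (108 + 2592·x^2 + 13122·x^4 + 52488·x^6 + 118098·x^8)·Dx^2 + (108·x + 1620·x^3 + 8748·x^5 + 26244·x^7)·Dx^3 + (2 + 54·x^2 + 567·x^4 + 2916·x^6 + 6561·x^8)·Dx^4  (order 4).
h: a_k = 0, 48, 0, -360, 0, 7938/5, 0, -316143/35, 0, 16874163/280, …
ICs: h(0) = 0, h′(0) = 48, h′′(0) = 0, h′′′(0) = -2160.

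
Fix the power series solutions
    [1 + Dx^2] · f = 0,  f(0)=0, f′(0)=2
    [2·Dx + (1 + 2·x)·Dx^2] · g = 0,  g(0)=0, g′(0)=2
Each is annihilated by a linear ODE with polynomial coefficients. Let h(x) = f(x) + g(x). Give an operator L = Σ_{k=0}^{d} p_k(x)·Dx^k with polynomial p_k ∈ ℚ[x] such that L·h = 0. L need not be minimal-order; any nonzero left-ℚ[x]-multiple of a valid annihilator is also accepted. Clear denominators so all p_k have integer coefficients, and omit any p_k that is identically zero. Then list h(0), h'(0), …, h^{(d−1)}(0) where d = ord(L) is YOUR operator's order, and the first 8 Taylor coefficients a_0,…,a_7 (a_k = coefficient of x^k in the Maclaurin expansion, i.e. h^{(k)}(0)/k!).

L = (50 + 8·x + 8·x^2)·Dx + (9 + 22·x + 12·x^2 + 8·x^3)·Dx^2 + (50 + 8·x + 8·x^2)·Dx^3 + (9 + 22·x + 12·x^2 + 8·x^3)·Dx^4  (order 4).
h: a_k = 0, 4, -2, 7/3, -4, 77/12, -32/3, 46079/2520, …
ICs: h(0) = 0, h′(0) = 4, h′′(0) = -4, h′′′(0) = 14.

f: a_k = 0, 2, 0, -1/3, 0, 1/60, 0, -1/2520, …
g: a_k = 0, 2, -2, 8/3, -4, 32/5, -32/3, 128/7, …
Sum ⇒ L₀ = lclm(L_f,L_g) in ℚ(x)⟨Dx⟩.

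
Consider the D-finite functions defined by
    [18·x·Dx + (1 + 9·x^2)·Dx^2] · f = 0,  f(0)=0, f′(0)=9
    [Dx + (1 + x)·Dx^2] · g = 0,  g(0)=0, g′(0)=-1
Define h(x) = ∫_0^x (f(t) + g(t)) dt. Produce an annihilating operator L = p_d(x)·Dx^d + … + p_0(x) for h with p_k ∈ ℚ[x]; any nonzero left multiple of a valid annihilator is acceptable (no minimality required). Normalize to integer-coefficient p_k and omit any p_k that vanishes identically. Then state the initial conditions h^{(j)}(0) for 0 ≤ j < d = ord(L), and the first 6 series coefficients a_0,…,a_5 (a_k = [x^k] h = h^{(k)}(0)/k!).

f: a_k = 0, 9, 0, -27, 0, 729/5, …
g: a_k = 0, -1, 1/2, -1/3, 1/4, -1/5, …
h₀=f+g: left-lcm gives L₀, ord ≤ 4.
h=∫₀ˣh₀: take L = L₀·Dx.
L = (-18 - 54·x + 486·x^2 + 162·x^3)·Dx^2 + (-20 - 36·x + 432·x^2 + 972·x^3 + 324·x^4)·Dx^3 + (-1 + 17·x + 18·x^2 + 162·x^3 + 243·x^4 + 81·x^5)·Dx^4  (order 4).
h: a_k = 0, 0, 4, 1/6, -41/6, 1/20, …
ICs: h(0) = 0, h′(0) = 0, h′′(0) = 8, h′′′(0) = 1.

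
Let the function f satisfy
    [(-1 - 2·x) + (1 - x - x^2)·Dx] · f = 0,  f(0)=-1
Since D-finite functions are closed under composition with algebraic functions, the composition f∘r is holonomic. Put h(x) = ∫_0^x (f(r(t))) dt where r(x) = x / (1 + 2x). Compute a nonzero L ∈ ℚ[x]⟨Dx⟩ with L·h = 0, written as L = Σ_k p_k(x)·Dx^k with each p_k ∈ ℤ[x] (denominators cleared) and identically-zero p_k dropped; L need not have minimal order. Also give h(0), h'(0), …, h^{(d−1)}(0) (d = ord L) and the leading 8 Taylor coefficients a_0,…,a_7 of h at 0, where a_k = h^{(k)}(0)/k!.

L = (-1 - 4·x)·Dx + (1 + 5·x + 7·x^2 + 2·x^3)·Dx^2  (order 2).
h: a_k = 0, -1, -1/2, 0, 1/4, -3/5, 4/3, -3, …
ICs: h(0) = 0, h′(0) = -1.

f: a_k = -1, -1, -2, -3, -5, -8, -13, -21, …
Change of var in L_f (x↦r) gives L₀.
h=∫₀ˣh₀: take L = L₀·Dx.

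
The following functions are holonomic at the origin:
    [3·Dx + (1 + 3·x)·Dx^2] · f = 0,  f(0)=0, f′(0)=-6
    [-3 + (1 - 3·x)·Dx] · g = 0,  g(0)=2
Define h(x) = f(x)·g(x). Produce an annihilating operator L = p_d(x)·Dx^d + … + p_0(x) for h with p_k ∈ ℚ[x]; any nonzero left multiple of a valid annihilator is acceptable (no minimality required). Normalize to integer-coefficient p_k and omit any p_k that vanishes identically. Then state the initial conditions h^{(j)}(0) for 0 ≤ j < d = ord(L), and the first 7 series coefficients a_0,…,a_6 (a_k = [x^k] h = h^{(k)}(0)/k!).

L = 9 + (3 + 27·x)·Dx + (-1 + 9·x^2)·Dx^2  (order 2).
h: a_k = 0, -12, -18, -90, -189, -3807/5, -8991/5, …
ICs: h(0) = 0, h′(0) = -12.

f: a_k = 0, -6, 9, -18, 81/2, -486/5, 243, …
g: a_k = 2, 6, 18, 54, 162, 486, 1458, …
h₀=f·g: eliminate ⇒ L₀, order ≤ 2·1.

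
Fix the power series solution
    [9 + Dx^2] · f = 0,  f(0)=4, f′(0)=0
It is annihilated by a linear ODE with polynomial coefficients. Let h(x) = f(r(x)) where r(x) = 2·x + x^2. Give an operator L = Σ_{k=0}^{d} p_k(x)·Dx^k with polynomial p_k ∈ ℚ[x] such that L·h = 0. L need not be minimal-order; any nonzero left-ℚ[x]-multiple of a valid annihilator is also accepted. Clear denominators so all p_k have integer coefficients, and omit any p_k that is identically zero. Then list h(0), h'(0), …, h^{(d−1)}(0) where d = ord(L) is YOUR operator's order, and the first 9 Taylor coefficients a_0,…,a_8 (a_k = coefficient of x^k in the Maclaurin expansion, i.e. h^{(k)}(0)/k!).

L = (36 + 108·x + 108·x^2 + 36·x^3) - Dx + (1 + x)·Dx^2  (order 2).
h: a_k = 4, 0, -72, -72, 198, 432, 324/5, -3348/5, -55431/70, …
ICs: h(0) = 4, h′(0) = 0.

f: a_k = 4, 0, -18, 0, 27/2, 0, -81/20, 0, 729/1120, …
L₀ from L_f via x↦r, Dx↦r'^{-1}Dx.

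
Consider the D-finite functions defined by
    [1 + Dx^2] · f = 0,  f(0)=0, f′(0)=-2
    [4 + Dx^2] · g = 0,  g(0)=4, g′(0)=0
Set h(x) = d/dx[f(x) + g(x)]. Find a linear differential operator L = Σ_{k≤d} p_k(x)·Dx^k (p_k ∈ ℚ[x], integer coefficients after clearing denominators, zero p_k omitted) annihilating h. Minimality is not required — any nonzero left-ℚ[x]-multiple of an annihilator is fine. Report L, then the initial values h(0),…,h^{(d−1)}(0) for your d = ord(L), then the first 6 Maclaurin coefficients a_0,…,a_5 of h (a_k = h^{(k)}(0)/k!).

L = 4 + 5·Dx^2 + Dx^4  (order 4).
h: a_k = -2, -16, 1, 32/3, -1/12, -32/15, …
ICs: h(0) = -2, h′(0) = -16, h′′(0) = 2, h′′′(0) = 64.

f: a_k = 0, -2, 0, 1/3, 0, -1/60, …
g: a_k = 4, 0, -8, 0, 8/3, 0, …
Sum ⇒ L₀ = lclm(L_f,L_g) in ℚ(x)⟨Dx⟩.
Differentiate: ansatz ord ≤ ord L₀ ⇒ L.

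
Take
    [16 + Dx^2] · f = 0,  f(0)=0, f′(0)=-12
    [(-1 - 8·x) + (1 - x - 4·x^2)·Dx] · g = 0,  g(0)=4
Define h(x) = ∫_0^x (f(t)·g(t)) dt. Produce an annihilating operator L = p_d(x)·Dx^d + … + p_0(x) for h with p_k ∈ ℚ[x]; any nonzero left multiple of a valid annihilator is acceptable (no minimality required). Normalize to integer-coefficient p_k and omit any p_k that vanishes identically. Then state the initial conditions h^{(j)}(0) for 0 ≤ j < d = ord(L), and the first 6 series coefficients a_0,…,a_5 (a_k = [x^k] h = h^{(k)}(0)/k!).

L = (-8 + 16·x + 64·x^2)·Dx + (2 + 16·x)·Dx^2 + (-1 + x + 4·x^2)·Dx^3  (order 3).
h: a_k = 0, 0, -24, -16, -28, -304/5, …
ICs: h(0) = 0, h′(0) = 0, h′′(0) = -48.

f: a_k = 0, -12, 0, 32, 0, -128/5, …
g: a_k = 4, 4, 20, 36, 116, 260, …
h₀=f·g: eliminate ⇒ L₀, order ≤ 2·1.
Integrate: L := L₀·Dx.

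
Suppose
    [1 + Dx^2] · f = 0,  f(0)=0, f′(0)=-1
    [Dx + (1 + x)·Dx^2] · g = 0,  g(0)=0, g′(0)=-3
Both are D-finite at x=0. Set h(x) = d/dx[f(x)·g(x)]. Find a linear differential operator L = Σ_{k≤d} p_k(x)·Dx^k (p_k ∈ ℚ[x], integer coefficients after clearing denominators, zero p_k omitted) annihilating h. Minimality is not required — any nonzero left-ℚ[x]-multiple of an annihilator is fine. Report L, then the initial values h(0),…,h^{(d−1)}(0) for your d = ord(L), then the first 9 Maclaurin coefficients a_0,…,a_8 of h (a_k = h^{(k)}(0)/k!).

f: a_k = 0, -1, 0, 1/6, 0, -1/120, 0, 1/5040, 0, …
g: a_k = 0, -3, 3/2, -1, 3/4, -3/5, 1/2, -3/7, 3/8, …
h₀=f·g: eliminate ⇒ L₀, order ≤ 2·2.
h=h₀': d/dx-closure on L₀ ⇒ L.
L = (-25 - 44·x - 42·x^2 + 12·x^3 + 43·x^4 + 24·x^5 + 4·x^6) + (-24 - 32·x + 20·x^2 + 60·x^3 + 40·x^4 + 8·x^5)·Dx + (-28 - 44·x - 14·x^2 + 72·x^3 + 98·x^4 + 48·x^5 + 8·x^6)·Dx^2 + (-24 - 32·x + 20·x^2 + 60·x^3 + 40·x^4 + 8·x^5)·Dx^3 + (-3 + 28·x^2 + 60·x^3 + 55·x^4 + 24·x^5 + 4·x^6)·Dx^4  (order 4).
h: a_k = 0, 6, -9/2, 2, -5/2, 11/4, -217/80, 113/42, -75/28, …
ICs: h(0) = 0, h′(0) = 6, h′′(0) = -9, h′′′(0) = 12.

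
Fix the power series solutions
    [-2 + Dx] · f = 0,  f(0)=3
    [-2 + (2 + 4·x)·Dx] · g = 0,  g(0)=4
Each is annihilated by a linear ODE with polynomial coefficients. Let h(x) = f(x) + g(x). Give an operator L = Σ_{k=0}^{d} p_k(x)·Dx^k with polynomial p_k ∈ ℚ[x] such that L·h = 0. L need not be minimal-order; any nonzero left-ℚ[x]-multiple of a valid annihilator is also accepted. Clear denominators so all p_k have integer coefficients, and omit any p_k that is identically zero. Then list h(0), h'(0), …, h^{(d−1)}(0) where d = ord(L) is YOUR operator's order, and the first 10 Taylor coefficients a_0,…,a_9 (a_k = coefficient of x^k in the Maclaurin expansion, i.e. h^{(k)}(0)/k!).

L = (6 + 8·x) + (-5 - 16·x - 16·x^2)·Dx + (1 + 6·x + 8·x^2)·Dx^2  (order 2).
h: a_k = 7, 10, 4, 6, -1/2, 43/10, -299/60, 3497/420, -44981/3360, 675803/30240, …
ICs: h(0) = 7, h′(0) = 10.

f: a_k = 3, 6, 6, 4, 2, 4/5, 4/15, 8/105, 2/105, 4/945, …
g: a_k = 4, 4, -2, 2, -5/2, 7/2, -21/4, 33/4, -429/32, 715/32, …
L₀ := lclm(L_f,L_g); ord L₀ ≤ 1+1.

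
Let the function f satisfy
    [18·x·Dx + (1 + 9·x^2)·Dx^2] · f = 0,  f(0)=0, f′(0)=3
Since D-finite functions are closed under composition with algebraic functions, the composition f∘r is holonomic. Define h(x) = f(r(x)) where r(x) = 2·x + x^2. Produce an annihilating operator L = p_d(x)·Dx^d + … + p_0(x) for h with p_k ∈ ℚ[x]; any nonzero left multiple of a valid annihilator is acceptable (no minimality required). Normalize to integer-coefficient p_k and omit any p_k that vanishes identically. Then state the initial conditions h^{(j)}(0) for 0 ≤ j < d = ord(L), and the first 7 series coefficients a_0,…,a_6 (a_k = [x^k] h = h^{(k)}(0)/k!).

f: a_k = 0, 3, 0, -9, 0, 243/5, 0, …
Change of var in L_f (x↦r) gives L₀.
L = (-1 + 72·x + 144·x^2 + 108·x^3 + 27·x^4)·Dx + (1 + x + 36·x^2 + 72·x^3 + 45·x^4 + 9·x^5)·Dx^2  (order 2).
h: a_k = 0, 6, 3, -72, -108, 7506/5, 3879, …
ICs: h(0) = 0, h′(0) = 6.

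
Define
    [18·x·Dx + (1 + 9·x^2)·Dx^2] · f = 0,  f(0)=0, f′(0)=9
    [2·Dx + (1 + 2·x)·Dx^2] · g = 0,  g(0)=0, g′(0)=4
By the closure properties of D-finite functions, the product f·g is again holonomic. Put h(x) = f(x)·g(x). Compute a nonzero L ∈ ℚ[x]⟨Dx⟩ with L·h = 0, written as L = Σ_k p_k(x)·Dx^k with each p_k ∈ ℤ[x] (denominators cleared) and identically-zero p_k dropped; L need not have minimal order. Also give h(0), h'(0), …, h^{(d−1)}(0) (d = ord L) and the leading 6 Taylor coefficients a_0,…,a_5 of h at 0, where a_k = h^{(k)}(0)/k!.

f: a_k = 0, 9, 0, -27, 0, 729/5, …
g: a_k = 0, 4, -4, 16/3, -8, 64/5, …
f·g: L₀ = L_f ⊗_s L_g, ord ≤ 2·2.
L = (792 + 3024·x + 22680·x^2 + 102384·x^3 + 174960·x^4 + 151632·x^5 + 104976·x^7)·Dx + (332 + 4752·x + 28908·x^2 + 127008·x^3 + 351216·x^4 + 542376·x^5 + 408240·x^6 + 157464·x^7 + 367416·x^8)·Dx^2 + (44 + 916·x + 6696·x^2 + 27252·x^3 + 85860·x^4 + 193428·x^5 + 279936·x^6 + 224532·x^7 + 157464·x^8 + 209952·x^9)·Dx^3 + (10 + 76·x + 418·x^2 + 1728·x^3 + 5391·x^4 + 12960·x^5 + 24948·x^6 + 34992·x^7 + 29889·x^8 + 26244·x^9 + 26244·x^10)·Dx^4  (order 4).
h: a_k = 0, 0, 36, -36, -60, 36, …
ICs: h(0) = 0, h′(0) = 0, h′′(0) = 72, h′′′(0) = -216.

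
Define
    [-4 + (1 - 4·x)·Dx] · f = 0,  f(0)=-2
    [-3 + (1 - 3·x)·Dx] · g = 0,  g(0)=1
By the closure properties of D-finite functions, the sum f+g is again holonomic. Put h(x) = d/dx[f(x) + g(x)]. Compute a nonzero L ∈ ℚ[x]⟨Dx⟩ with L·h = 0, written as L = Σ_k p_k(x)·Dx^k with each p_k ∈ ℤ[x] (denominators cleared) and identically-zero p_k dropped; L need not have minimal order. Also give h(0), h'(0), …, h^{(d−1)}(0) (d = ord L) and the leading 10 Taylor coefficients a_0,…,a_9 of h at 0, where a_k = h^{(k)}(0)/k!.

L = 72 + (-21 + 72·x)·Dx + (1 - 7·x + 12·x^2)·Dx^2  (order 2).
h: a_k = -5, -46, -303, -1724, -9025, -44778, -214067, -996088, -4541445, -20381030, …
ICs: h(0) = -5, h′(0) = -46.

f: a_k = -2, -8, -32, -128, -512, -2048, -8192, -32768, -131072, -524288, …
g: a_k = 1, 3, 9, 27, 81, 243, 729, 2187, 6561, 19683, …
h₀=f+g: left-lcm gives L₀, ord ≤ 2.
Derive L from L₀ (diff closure).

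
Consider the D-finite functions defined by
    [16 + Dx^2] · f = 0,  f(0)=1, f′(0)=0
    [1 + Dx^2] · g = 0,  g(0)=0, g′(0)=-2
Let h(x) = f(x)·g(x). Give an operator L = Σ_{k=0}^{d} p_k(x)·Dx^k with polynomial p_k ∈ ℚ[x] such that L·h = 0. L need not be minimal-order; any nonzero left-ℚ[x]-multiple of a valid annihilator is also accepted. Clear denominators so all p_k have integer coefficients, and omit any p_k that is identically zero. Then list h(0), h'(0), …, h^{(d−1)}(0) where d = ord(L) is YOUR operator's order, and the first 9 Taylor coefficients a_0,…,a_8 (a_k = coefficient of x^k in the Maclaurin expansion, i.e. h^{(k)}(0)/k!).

f: a_k = 1, 0, -8, 0, 32/3, 0, -256/45, 0, 512/315, …
g: a_k = 0, -2, 0, 1/3, 0, -1/60, 0, 1/2520, 0, …
h₀=f·g: eliminate ⇒ L₀, order ≤ 2·2.
L = 225 + 34·Dx^2 + Dx^4  (order 4).
h: a_k = 0, -2, 0, 49/3, 0, -1441/60, 0, 37969/2520, 0, …
ICs: h(0) = 0, h′(0) = -2, h′′(0) = 0, h′′′(0) = 98.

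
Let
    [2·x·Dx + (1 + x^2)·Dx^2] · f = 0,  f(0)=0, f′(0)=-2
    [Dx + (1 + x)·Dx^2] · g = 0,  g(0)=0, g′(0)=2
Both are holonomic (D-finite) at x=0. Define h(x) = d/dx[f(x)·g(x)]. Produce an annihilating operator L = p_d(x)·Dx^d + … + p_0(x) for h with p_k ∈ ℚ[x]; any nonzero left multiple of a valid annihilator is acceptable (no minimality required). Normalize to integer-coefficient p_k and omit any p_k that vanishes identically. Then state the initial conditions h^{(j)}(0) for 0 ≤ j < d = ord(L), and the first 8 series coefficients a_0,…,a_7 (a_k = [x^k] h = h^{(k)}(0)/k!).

f: a_k = 0, -2, 0, 2/3, 0, -2/5, 0, 2/7, …
g: a_k = 0, 2, -1, 2/3, -1/2, 2/5, -1/3, 2/7, …
h₀=f·g: eliminate ⇒ L₀, order ≤ 2·2.
h=h₀': d/dx-closure on L₀ ⇒ L.
L = (24 + 44·x + 80·x^2 + 156·x^3 + 120·x^4 + 52·x^5 + 4·x^7) + (18 + 124·x + 308·x^2 + 484·x^3 + 544·x^4 + 372·x^5 + 140·x^6 + 12·x^7 + 14·x^8)·Dx + (12 + 64·x + 192·x^2 + 312·x^3 + 360·x^4 + 312·x^5 + 192·x^6 + 72·x^7 + 12·x^8 + 8·x^9)·Dx^2 + (5 + 18·x + 37·x^2 + 56·x^3 + 66·x^4 + 60·x^5 + 42·x^6 + 24·x^7 + 9·x^8 + 2·x^9 + x^10)·Dx^3  (order 3).
h: a_k = 0, -8, 6, 0, 5/3, -104/15, 77/15, 0, …
ICs: h(0) = 0, h′(0) = -8, h′′(0) = 12.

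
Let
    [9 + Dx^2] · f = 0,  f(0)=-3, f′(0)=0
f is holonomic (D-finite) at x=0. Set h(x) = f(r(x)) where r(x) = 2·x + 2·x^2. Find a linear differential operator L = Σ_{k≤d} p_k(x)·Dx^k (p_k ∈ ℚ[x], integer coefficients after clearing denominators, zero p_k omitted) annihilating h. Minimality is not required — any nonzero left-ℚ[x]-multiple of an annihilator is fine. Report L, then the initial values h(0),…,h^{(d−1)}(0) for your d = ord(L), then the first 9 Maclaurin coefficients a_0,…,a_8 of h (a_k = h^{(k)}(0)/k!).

L = (36 + 216·x + 432·x^2 + 288·x^3) - 2·Dx + (1 + 2·x)·Dx^2  (order 2).
h: a_k = -3, 0, 54, 108, -108, -648, -3888/5, 2592/5, 92016/35, …
ICs: h(0) = -3, h′(0) = 0.

f: a_k = -3, 0, 27/2, 0, -81/8, 0, 243/80, 0, -2187/4480, …
L₀ from L_f via x↦r, Dx↦r'^{-1}Dx.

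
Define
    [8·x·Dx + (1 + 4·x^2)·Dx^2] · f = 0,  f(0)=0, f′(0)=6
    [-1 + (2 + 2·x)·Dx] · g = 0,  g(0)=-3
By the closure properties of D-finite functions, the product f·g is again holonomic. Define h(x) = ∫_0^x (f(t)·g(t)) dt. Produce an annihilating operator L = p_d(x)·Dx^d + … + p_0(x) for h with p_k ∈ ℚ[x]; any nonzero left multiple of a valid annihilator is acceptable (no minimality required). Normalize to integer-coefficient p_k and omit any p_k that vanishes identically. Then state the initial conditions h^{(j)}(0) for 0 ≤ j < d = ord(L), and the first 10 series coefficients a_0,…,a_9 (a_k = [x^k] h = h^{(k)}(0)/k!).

L = (3 - 16·x - 4·x^2)·Dx + (-4 + 28·x + 48·x^2 + 16·x^3)·Dx^2 + (4 + 8·x + 20·x^2 + 32·x^3 + 16·x^4)·Dx^3  (order 3).
h: a_k = 0, 0, -9, -3, 105/16, 87/40, -6389/640, -2541/640, 3067959/143360, 944407/107520, …
ICs: h(0) = 0, h′(0) = 0, h′′(0) = -18.

f: a_k = 0, 6, 0, -8, 0, 96/5, 0, -384/7, 0, 512/3, …
g: a_k = -3, -3/2, 3/8, -3/16, 15/128, -21/256, 63/1024, -99/2048, 1287/32768, -2145/65536, …
Sym-product of L_f,L_g gives L₀ (≤ ord 2).
h=∫h₀ ⇒ L = L₀·Dx.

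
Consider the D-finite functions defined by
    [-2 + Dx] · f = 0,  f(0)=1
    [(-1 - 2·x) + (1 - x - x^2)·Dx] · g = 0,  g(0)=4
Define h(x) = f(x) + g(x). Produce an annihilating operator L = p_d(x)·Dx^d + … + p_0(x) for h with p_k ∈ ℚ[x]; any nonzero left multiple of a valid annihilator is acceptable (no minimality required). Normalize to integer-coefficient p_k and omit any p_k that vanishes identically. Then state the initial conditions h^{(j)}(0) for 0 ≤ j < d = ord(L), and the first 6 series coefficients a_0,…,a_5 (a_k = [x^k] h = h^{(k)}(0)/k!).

L = (4 + 8·x + 24·x^2 + 8·x^3) + (-14·x - 10·x^2 + 8·x^3 + 4·x^4)·Dx + (-1 + 5·x - x^2 - 6·x^3 - 2·x^4)·Dx^2  (order 2).
h: a_k = 5, 6, 10, 40/3, 62/3, 484/15, …
ICs: h(0) = 5, h′(0) = 6.

f: a_k = 1, 2, 2, 4/3, 2/3, 4/15, …
g: a_k = 4, 4, 8, 12, 20, 32, …
h₀=f+g: left-lcm gives L₀, ord ≤ 2.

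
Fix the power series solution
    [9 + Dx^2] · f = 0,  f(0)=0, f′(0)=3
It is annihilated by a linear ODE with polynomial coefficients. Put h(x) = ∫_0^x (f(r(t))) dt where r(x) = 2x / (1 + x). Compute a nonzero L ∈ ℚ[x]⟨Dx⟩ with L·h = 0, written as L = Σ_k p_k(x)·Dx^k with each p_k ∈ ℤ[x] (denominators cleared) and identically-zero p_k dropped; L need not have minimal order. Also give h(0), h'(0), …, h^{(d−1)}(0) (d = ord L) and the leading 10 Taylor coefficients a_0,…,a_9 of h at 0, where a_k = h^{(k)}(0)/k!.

f: a_k = 0, 3, 0, -9/2, 0, 81/40, 0, -243/560, 0, 243/4480, …
L₀ from L_f via x↦r, Dx↦r'^{-1}Dx.
Integrate: L := L₀·Dx.
L = 36·Dx + (2 + 6·x + 6·x^2 + 2·x^3)·Dx^2 + (1 + 4·x + 6·x^2 + 4·x^3 + x^4)·Dx^3  (order 3).
h: a_k = 0, 0, 3, -2, -15/2, 102/5, -121/5, 30/7, 6693/140, -1882/15, …
ICs: h(0) = 0, h′(0) = 0, h′′(0) = 6.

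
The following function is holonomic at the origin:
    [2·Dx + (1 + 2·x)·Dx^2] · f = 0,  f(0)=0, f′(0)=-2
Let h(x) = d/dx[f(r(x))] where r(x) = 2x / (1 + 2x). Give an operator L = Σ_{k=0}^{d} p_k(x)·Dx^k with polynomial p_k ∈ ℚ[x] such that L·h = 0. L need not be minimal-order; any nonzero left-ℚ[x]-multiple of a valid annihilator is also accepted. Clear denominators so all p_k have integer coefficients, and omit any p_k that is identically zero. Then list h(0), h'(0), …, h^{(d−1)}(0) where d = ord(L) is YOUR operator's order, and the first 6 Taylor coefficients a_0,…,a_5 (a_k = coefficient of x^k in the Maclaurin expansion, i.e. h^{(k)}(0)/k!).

L = (8 + 24·x) + (1 + 8·x + 12·x^2)·Dx  (order 1).
h: a_k = -4, 32, -208, 1280, -7744, 46592, …
ICs: h(0) = -4.

f: a_k = 0, -2, 2, -8/3, 4, -32/5, …
Change of var in L_f (x↦r) gives L₀.
Differentiate: ansatz ord ≤ ord L₀ ⇒ L.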